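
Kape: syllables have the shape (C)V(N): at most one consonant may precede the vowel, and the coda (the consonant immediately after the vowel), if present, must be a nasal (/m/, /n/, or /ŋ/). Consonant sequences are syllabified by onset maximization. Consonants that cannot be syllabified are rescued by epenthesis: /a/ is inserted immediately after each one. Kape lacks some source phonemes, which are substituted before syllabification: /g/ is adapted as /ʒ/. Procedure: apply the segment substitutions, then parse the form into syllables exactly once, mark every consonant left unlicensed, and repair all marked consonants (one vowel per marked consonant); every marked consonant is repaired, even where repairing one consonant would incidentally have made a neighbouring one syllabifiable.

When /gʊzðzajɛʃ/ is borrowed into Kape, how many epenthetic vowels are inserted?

After substitution the input is /ʒʊzðzajɛʃ/.
The unsyllabifiable consonants are /z/, /ð/, /ʃ/; each receives one epenthetic vowel.

3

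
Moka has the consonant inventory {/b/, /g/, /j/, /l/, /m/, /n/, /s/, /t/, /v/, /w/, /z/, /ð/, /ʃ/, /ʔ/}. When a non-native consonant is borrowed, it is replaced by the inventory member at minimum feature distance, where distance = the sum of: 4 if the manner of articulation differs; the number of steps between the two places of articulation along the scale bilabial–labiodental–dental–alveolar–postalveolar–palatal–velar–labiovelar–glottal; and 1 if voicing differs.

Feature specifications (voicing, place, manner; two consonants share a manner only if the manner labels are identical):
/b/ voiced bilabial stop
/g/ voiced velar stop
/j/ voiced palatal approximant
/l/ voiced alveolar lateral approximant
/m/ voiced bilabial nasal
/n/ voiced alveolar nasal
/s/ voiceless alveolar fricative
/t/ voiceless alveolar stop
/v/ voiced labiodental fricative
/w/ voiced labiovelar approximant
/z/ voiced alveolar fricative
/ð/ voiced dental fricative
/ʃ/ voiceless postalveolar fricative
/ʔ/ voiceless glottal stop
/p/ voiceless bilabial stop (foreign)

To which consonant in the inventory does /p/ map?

/b/ is closest: same manner (stop), place distance 0 (bilabial→bilabial), voicing differs (+1); total 1. Next closest is /t/ at distance 3.

b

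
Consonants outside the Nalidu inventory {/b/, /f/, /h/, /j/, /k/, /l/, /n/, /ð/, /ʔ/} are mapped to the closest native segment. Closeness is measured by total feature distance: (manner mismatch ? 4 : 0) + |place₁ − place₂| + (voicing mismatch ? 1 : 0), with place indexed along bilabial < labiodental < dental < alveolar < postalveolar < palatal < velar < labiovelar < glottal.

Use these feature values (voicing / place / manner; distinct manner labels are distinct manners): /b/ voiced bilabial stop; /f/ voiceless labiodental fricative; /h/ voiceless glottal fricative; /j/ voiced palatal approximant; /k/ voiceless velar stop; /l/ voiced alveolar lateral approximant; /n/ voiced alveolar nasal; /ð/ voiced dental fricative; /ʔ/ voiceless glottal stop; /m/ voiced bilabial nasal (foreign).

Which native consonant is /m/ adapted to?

n

/n/ is closest: same manner (nasal), place distance 3 (bilabial→alveolar), same voicing; total 3. Next closest is /b/ at distance 4.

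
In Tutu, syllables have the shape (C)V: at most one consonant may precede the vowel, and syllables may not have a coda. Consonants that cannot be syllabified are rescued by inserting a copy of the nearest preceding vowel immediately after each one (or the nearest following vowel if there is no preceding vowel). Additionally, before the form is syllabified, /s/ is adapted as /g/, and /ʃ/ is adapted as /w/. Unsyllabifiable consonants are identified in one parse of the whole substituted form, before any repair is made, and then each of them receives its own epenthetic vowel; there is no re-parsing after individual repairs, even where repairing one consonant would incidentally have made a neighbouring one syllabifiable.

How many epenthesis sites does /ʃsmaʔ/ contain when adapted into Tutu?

After substitution the input is /wgmaʔ/.
The unsyllabifiable consonants are /w/, /g/, /ʔ/; each receives one epenthetic vowel.

3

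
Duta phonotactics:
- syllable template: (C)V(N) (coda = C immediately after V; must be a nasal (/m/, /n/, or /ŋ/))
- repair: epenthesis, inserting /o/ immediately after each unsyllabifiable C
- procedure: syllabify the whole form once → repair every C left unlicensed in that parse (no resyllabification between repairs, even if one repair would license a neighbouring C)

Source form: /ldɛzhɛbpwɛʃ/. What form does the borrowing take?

lodɛzohɛbopowɛʃo

Syllabifying with onset maximization leaves /l/, /z/, /b/, /p/, /ʃ/ stranded (only a nasal (/m/, /n/, or /ŋ/) is licensed in coda position; onsets are limited to one consonant).
Each unlicensed consonant becomes the onset of a new syllable: /l/ → /lo/, /z/ → /zo/, /b/ → /bo/, /p/ → /po/, /ʃ/ → /ʃo/.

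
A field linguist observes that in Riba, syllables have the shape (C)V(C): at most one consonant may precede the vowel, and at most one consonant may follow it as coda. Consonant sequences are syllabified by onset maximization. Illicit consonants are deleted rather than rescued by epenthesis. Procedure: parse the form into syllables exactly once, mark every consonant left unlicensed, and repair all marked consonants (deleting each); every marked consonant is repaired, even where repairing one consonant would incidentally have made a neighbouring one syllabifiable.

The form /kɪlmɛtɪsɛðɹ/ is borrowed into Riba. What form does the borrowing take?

The consonants /ɹ/ cannot be parsed into a legal (C)V(C) syllable (at most one coda consonant is licensed; onsets are limited to one consonant).
Deletion applies to /ɹ/.

kɪlmɛtɪsɛð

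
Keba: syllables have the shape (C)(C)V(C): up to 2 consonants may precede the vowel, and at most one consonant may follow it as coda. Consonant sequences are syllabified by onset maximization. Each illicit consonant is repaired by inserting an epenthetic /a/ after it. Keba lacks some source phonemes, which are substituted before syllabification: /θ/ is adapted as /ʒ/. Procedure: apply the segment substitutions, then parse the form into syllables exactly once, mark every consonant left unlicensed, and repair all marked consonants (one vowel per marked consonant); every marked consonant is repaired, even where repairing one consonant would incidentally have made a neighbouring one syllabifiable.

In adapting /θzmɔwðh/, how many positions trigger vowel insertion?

After substitution the input is /ʒzmɔwðh/.
The unsyllabifiable consonants are /ʒ/, /ð/, /h/; each receives one epenthetic vowel.

3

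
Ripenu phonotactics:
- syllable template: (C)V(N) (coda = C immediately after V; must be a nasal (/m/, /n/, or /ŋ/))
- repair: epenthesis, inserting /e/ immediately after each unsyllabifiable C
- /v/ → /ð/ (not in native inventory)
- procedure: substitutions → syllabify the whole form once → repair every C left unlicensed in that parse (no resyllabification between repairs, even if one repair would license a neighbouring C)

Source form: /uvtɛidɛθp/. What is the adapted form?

Substitution: /v/ → /ð/, giving /uðtɛidɛθp/.
The consonants /ð/, /θ/, /p/ cannot be parsed into a legal (C)V(N) syllable (only a nasal (/m/, /n/, or /ŋ/) is licensed in coda position; onsets are limited to one consonant).
Epenthesis after each stranded consonant: /ð/ → /ðe/, /θ/ → /θe/, /p/ → /pe/.

uðetɛidɛθepe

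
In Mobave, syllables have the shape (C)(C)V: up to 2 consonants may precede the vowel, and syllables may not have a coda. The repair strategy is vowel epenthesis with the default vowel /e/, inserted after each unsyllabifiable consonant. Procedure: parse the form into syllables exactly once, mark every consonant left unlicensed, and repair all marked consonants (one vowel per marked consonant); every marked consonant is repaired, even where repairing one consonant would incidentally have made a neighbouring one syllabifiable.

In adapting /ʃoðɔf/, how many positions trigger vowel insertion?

1

The unsyllabifiable consonants are /f/; each receives one epenthetic vowel.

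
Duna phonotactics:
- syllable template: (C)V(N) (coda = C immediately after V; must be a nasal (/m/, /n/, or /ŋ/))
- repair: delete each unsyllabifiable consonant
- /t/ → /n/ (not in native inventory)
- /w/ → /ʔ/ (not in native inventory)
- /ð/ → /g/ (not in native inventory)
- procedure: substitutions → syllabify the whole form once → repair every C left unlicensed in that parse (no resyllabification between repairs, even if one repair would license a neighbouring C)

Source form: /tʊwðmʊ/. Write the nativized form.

nʊmʊ

Substitution: /t/ → /n/, /w/ → /ʔ/, /ð/ → /g/, giving /nʊʔgmʊ/.
The consonants /ʔ/, /g/ cannot be parsed into a legal (C)V(N) syllable (only a nasal (/m/, /n/, or /ŋ/) is licensed in coda position; onsets are limited to one consonant).
Deletion applies to /ʔ/, /g/.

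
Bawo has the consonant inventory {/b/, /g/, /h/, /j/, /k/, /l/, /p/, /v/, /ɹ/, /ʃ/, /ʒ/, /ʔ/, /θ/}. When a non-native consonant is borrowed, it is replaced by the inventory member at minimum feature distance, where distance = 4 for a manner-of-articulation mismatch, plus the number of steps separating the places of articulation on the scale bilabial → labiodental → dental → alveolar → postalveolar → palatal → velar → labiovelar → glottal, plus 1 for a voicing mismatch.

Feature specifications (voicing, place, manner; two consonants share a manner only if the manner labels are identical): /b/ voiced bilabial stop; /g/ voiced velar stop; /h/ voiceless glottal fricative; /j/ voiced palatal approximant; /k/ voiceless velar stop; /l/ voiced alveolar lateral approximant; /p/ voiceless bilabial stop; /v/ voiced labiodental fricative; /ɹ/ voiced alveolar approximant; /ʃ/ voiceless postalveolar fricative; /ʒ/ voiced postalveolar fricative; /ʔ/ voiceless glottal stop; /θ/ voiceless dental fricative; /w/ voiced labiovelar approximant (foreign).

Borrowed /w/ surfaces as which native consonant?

j

/j/ is closest: same manner (approximant), place distance 2 (labiovelar→palatal), same voicing; total 2. Next closest is /ɹ/ at distance 4.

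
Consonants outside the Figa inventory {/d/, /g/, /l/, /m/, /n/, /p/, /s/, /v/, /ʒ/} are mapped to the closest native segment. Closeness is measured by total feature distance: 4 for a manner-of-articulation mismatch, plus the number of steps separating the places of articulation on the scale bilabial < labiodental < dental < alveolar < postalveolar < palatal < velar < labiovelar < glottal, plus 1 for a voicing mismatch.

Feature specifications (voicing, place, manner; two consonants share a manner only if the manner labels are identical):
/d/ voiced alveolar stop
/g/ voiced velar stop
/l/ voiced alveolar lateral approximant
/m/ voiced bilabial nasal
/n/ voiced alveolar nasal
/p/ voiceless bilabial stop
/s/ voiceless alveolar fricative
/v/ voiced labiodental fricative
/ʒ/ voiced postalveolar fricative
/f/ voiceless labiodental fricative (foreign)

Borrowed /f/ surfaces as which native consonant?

/v/ is closest: same manner (fricative), place distance 0 (labiodental→labiodental), voicing differs (+1); total 1. Next closest is /s/ at distance 2.

v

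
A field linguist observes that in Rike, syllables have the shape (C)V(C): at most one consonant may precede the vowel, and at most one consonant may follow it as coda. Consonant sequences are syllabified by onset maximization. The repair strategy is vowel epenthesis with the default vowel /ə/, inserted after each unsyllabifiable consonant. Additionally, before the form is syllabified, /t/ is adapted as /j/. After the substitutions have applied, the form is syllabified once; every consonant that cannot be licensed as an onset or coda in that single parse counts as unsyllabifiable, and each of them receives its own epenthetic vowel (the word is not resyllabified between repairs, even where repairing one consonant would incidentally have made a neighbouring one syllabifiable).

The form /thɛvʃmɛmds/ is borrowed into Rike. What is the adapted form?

jəhɛvʃəmɛmdəsə

Substitution: /t/ → /j/, giving /jhɛvʃmɛmds/.
Syllabifying with onset maximization leaves /j/, /ʃ/, /d/, /s/ stranded (at most one coda consonant is licensed; onsets are limited to one consonant).
Each unlicensed consonant becomes the onset of a new syllable: /j/ → /jə/, /ʃ/ → /ʃə/, /d/ → /də/, /s/ → /sə/.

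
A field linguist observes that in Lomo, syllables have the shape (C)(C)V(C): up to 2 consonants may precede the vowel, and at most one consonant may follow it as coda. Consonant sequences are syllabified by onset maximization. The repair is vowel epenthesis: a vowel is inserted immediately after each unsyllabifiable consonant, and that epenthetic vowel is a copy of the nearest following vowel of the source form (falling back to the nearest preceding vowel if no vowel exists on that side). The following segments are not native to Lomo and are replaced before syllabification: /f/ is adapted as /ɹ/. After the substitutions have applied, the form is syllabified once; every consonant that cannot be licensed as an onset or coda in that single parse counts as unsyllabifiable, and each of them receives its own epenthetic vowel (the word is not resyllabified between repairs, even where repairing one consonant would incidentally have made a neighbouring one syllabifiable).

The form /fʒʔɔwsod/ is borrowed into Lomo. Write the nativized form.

ɹɔʒʔɔwsod

Substitution: /f/ → /ɹ/, giving /ɹʒʔɔwsod/.
The consonants /ɹ/ cannot be parsed into a legal (C)(C)V(C) syllable (at most one coda consonant is licensed; onsets may contain at most 2 consonants).
Inserting the epenthetic vowel yields /ɹ/ → /ɹɔ/.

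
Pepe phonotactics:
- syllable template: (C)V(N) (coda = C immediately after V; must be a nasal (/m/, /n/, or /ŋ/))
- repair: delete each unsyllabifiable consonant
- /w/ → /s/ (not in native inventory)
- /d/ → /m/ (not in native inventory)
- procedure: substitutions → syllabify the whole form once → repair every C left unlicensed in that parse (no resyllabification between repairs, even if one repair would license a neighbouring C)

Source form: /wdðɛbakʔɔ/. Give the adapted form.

ðɛbaʔɔ

Substitution: /w/ → /s/, /d/ → /m/, giving /smðɛbakʔɔ/.
Syllabifying with onset maximization leaves /s/, /m/, /k/ stranded (only a nasal (/m/, /n/, or /ŋ/) is licensed in coda position; onsets are limited to one consonant).
Each unlicensed consonant is deleted: /s/, /m/, /k/.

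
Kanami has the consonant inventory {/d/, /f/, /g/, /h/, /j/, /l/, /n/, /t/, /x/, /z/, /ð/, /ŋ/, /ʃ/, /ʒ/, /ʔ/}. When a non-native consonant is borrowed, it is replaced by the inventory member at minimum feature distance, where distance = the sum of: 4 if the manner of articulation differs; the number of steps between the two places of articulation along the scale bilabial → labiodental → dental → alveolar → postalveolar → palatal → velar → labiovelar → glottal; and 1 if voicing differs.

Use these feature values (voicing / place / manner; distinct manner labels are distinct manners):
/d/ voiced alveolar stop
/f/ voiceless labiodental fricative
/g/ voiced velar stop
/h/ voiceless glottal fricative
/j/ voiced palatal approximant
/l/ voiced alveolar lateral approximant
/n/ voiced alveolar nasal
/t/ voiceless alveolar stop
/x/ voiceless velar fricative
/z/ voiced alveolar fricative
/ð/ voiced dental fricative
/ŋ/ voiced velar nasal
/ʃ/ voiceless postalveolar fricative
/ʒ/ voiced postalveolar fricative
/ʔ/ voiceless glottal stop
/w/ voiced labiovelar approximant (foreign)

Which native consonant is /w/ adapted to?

j

/j/ is closest: same manner (approximant), place distance 2 (labiovelar→palatal), same voicing; total 2. Next closest is /g/ at distance 5.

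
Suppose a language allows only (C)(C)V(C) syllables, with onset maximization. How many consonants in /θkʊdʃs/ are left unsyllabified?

2

Syllabifying with onset maximization leaves /ʃ/, /s/ stranded (at most one coda consonant is licensed; onsets may contain at most 2 consonants).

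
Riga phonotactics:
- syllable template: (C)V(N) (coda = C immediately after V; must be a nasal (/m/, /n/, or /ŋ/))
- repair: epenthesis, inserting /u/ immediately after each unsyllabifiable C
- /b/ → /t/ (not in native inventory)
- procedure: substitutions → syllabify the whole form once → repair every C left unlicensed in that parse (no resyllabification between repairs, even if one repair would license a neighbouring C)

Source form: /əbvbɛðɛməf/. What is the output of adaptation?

Substitution: /b/ → /t/, giving /ətvtɛðɛməf/.
Under (C)V(N), the unsyllabifiable consonants are /t/, /v/, /f/ (only a nasal (/m/, /n/, or /ŋ/) is licensed in coda position; onsets are limited to one consonant).
Inserting the epenthetic vowel yields /t/ → /tu/, /v/ → /vu/, /f/ → /fu/.

ətuvutɛðɛməfu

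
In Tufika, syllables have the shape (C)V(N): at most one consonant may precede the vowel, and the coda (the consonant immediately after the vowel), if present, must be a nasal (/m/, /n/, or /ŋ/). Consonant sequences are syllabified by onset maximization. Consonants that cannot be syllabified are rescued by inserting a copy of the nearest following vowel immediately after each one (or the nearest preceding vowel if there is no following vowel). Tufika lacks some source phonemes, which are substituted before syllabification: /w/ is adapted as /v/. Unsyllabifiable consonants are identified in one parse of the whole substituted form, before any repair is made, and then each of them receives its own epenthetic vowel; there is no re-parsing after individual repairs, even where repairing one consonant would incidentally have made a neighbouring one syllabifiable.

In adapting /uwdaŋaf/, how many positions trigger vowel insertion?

2

After substitution the input is /uvdaŋaf/.
The unsyllabifiable consonants are /v/, /f/; each receives one epenthetic vowel.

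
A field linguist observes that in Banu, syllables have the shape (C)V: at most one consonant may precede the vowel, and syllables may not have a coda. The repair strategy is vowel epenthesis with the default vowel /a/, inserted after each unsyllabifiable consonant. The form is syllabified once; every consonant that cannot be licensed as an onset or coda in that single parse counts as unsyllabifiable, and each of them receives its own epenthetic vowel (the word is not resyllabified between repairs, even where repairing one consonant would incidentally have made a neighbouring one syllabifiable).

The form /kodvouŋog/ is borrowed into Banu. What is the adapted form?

Syllabifying with onset maximization leaves /d/, /g/ stranded (no codas are permitted; onsets are limited to one consonant).
Epenthesis after each stranded consonant: /d/ → /da/, /g/ → /ga/.

kodavouŋoga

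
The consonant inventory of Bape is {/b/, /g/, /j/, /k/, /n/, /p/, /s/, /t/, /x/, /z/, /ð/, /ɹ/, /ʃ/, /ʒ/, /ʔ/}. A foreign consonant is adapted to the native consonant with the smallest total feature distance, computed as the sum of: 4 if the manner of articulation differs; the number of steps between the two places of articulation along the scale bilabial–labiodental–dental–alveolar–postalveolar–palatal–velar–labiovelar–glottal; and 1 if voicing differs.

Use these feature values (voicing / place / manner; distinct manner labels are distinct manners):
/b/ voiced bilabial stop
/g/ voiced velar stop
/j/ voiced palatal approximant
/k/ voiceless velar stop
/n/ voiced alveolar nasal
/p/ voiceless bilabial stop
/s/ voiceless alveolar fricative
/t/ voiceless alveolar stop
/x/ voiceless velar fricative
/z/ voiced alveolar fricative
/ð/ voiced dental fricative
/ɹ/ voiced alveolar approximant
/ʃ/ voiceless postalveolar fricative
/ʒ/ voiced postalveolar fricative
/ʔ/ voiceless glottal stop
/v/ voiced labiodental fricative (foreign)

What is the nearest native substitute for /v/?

ð

/ð/ is closest: same manner (fricative), place distance 1 (labiodental→dental), same voicing; total 1. Next closest is /z/ at distance 2.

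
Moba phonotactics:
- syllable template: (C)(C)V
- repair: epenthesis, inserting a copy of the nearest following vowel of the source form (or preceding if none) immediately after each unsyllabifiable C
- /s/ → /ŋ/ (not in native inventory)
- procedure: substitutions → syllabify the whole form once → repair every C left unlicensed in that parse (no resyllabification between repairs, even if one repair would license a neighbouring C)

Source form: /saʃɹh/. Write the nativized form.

Substitution: /s/ → /ŋ/, giving /ŋaʃɹh/.
The consonants /ʃ/, /ɹ/, /h/ cannot be parsed into a legal (C)(C)V syllable (no codas are permitted; onsets may contain at most 2 consonants).
Each unlicensed consonant becomes the onset of a new syllable: /ʃ/ → /ʃa/, /ɹ/ → /ɹa/, /h/ → /ha/.

ŋaʃaɹaha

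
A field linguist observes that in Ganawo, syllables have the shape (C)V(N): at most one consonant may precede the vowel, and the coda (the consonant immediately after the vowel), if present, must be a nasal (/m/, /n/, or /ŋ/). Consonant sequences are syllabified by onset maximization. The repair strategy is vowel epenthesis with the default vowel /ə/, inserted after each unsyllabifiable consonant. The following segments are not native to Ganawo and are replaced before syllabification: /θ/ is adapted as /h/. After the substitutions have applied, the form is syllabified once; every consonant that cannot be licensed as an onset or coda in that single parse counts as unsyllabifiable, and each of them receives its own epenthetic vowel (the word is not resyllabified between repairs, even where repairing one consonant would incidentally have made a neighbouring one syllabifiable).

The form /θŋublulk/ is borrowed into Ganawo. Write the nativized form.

Substitution: /θ/ → /h/, giving /hŋublulk/.
Under (C)V(N), the unsyllabifiable consonants are /h/, /b/, /l/, /k/ (only a nasal (/m/, /n/, or /ŋ/) is licensed in coda position; onsets are limited to one consonant).
Epenthesis after each stranded consonant: /h/ → /hə/, /b/ → /bə/, /l/ → /lə/, /k/ → /kə/.

həŋubəluləkə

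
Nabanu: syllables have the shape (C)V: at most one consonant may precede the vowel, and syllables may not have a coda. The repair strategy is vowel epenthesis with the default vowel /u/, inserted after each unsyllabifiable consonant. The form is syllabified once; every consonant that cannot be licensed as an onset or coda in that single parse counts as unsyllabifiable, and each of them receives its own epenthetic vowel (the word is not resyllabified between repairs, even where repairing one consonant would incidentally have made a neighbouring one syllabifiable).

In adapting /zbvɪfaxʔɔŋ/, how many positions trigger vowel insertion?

4

The unsyllabifiable consonants are /z/, /b/, /x/, /ŋ/; each receives one epenthetic vowel.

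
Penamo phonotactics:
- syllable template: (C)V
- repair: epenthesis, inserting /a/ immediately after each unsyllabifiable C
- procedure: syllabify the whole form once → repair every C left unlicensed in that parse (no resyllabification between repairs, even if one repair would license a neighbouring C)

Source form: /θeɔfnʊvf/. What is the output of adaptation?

Syllabifying with onset maximization leaves /f/, /v/, /f/ stranded (no codas are permitted; onsets are limited to one consonant).
Epenthesis after each stranded consonant: /f/ → /fa/, /v/ → /va/, /f/ → /fa/.

θeɔfanʊvafa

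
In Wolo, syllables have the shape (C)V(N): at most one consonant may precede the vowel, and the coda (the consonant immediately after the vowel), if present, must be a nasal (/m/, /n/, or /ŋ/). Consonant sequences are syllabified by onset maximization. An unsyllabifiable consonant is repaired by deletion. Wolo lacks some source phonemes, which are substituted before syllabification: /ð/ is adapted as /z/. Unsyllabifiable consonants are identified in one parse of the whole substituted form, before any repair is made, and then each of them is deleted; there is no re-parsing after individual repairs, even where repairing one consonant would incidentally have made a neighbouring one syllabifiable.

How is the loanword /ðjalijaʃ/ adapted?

Substitution: /ð/ → /z/, giving /zjalijaʃ/.
Under (C)V(N), the unsyllabifiable consonants are /z/, /ʃ/ (only a nasal (/m/, /n/, or /ŋ/) is licensed in coda position; onsets are limited to one consonant).
Deletion applies to /z/, /ʃ/.

jalija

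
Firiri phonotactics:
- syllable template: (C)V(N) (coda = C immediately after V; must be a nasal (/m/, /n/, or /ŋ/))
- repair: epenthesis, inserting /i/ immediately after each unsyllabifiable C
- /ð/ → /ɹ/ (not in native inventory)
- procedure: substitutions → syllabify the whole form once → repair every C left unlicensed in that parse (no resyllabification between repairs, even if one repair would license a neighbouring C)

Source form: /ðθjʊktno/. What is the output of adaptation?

ɹiθijʊkitino

Substitution: /ð/ → /ɹ/, giving /ɹθjʊktno/.
Syllabifying with onset maximization leaves /ɹ/, /θ/, /k/, /t/ stranded (only a nasal (/m/, /n/, or /ŋ/) is licensed in coda position; onsets are limited to one consonant).
Each unlicensed consonant becomes the onset of a new syllable: /ɹ/ → /ɹi/, /θ/ → /θi/, /k/ → /ki/, /t/ → /ti/.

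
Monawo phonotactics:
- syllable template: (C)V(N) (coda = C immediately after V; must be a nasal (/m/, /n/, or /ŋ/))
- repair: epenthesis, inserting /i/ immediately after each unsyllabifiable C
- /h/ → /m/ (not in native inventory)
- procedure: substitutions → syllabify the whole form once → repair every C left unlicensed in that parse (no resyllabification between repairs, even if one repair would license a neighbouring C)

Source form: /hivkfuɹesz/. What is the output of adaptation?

mivikifuɹesizi

Substitution: /h/ → /m/, giving /mivkfuɹesz/.
The consonants /v/, /k/, /s/, /z/ cannot be parsed into a legal (C)V(N) syllable (only a nasal (/m/, /n/, or /ŋ/) is licensed in coda position; onsets are limited to one consonant).
Inserting the epenthetic vowel yields /v/ → /vi/, /k/ → /ki/, /s/ → /si/, /z/ → /zi/.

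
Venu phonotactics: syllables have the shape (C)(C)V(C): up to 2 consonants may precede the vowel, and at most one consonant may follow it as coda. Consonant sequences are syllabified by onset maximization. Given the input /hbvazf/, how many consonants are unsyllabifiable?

2

The consonants /h/, /f/ cannot be parsed into a legal (C)(C)V(C) syllable (at most one coda consonant is licensed; onsets may contain at most 2 consonants).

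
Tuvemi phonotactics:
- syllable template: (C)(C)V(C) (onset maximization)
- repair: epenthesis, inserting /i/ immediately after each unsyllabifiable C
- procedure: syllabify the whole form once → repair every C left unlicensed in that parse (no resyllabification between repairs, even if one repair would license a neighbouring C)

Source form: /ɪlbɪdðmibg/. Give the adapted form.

ɪlbɪdðmibgi

Syllabifying with onset maximization leaves /g/ stranded (at most one coda consonant is licensed; onsets may contain at most 2 consonants).
Epenthesis after each stranded consonant: /g/ → /gi/.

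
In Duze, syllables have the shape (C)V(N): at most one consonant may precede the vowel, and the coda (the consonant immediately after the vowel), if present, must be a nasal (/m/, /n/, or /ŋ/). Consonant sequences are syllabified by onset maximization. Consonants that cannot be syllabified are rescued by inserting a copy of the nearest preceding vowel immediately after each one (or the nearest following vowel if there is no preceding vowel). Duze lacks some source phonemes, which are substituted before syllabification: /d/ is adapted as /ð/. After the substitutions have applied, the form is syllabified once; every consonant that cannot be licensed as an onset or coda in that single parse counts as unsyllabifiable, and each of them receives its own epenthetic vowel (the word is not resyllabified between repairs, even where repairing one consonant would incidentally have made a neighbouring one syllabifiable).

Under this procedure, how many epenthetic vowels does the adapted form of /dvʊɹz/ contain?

After substitution the input is /ðvʊɹz/.
The unsyllabifiable consonants are /ð/, /ɹ/, /z/; each receives one epenthetic vowel.

3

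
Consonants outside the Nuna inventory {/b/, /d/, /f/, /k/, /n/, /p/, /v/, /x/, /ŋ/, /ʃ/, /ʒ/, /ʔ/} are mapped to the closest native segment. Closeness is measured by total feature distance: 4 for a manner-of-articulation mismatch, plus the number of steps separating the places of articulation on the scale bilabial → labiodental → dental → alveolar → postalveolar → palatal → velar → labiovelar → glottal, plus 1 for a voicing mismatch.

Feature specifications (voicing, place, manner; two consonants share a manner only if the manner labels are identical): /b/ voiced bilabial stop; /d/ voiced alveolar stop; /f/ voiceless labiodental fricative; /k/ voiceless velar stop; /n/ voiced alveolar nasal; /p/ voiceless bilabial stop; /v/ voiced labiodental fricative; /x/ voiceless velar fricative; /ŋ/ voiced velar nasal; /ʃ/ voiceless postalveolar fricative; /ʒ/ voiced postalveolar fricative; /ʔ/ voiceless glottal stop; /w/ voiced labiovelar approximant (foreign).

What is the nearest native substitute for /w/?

ŋ

/ŋ/ is closest: manner differs (approximant→nasal, +4), place distance 1 (labiovelar→velar), same voicing; total 5. Next closest is /k/ at distance 6.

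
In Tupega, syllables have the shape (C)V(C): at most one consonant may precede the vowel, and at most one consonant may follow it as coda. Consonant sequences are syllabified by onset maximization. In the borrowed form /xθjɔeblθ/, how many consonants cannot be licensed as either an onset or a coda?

The consonants /x/, /θ/, /l/, /θ/ cannot be parsed into a legal (C)V(C) syllable (at most one coda consonant is licensed; onsets are limited to one consonant).

4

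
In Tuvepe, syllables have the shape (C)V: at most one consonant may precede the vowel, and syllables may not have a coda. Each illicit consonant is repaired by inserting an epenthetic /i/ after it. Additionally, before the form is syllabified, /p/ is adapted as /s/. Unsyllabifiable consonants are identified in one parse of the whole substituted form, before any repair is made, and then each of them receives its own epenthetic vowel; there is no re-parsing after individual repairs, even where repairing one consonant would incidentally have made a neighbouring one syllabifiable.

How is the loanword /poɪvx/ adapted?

Substitution: /p/ → /s/, giving /soɪvx/.
Under (C)V, the unsyllabifiable consonants are /v/, /x/ (no codas are permitted; onsets are limited to one consonant).
Inserting the epenthetic vowel yields /v/ → /vi/, /x/ → /xi/.

soɪvixi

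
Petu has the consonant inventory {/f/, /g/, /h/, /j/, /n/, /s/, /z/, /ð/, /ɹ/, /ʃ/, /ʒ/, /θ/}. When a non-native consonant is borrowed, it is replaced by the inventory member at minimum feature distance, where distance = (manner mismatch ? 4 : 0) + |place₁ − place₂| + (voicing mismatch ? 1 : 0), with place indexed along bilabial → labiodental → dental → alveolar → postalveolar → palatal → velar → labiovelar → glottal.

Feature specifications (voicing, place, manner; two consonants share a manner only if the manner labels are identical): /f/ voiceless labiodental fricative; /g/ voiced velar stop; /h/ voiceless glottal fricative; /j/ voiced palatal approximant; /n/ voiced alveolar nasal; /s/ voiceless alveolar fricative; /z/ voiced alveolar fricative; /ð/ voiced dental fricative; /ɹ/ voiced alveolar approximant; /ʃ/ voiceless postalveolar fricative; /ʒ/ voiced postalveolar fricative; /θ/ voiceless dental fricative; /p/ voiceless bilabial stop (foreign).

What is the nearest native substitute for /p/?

f

/f/ is closest: manner differs (stop→fricative, +4), place distance 1 (bilabial→labiodental), same voicing; total 5. Next closest is /θ/ at distance 6.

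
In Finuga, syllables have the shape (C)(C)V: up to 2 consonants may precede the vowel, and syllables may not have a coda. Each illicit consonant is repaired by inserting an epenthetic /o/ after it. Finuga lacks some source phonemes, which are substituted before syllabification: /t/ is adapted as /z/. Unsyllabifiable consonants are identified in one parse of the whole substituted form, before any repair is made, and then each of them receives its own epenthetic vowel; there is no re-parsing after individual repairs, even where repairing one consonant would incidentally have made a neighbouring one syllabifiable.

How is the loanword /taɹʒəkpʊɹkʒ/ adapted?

zaɹʒəkpʊɹokoʒo

Substitution: /t/ → /z/, giving /zaɹʒəkpʊɹkʒ/.
Syllabifying with onset maximization leaves /ɹ/, /k/, /ʒ/ stranded (no codas are permitted; onsets may contain at most 2 consonants).
Epenthesis after each stranded consonant: /ɹ/ → /ɹo/, /k/ → /ko/, /ʒ/ → /ʒo/.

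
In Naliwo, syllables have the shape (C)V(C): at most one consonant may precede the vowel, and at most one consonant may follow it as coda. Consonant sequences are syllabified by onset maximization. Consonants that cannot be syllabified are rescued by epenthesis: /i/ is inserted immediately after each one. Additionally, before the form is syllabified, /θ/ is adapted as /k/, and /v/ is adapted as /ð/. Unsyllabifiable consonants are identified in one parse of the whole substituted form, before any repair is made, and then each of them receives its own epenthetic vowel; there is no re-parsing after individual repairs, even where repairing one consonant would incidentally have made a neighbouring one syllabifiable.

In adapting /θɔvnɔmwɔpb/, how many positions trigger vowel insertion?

1

After substitution the input is /kɔðnɔmwɔpb/.
The unsyllabifiable consonants are /b/; each receives one epenthetic vowel.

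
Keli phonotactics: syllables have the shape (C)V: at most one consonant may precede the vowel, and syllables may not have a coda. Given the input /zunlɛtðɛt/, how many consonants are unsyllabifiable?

3

The consonants /n/, /t/, /t/ cannot be parsed into a legal (C)V syllable (no codas are permitted; onsets are limited to one consonant).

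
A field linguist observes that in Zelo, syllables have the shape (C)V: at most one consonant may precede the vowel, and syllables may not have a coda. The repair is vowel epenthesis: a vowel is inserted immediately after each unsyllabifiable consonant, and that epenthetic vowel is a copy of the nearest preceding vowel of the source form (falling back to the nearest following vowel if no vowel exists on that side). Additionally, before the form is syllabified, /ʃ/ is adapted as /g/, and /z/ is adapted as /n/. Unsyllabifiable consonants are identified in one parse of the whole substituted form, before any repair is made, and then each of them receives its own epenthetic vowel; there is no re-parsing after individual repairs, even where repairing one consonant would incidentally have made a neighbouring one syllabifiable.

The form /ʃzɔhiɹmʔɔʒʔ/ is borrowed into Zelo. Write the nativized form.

Substitution: /ʃ/ → /g/, /z/ → /n/, giving /gnɔhiɹmʔɔʒʔ/.
The consonants /g/, /ɹ/, /m/, /ʒ/, /ʔ/ cannot be parsed into a legal (C)V syllable (no codas are permitted; onsets are limited to one consonant).
Epenthesis after each stranded consonant: /g/ → /gɔ/, /ɹ/ → /ɹi/, /m/ → /mi/, /ʒ/ → /ʒɔ/, /ʔ/ → /ʔɔ/.

gɔnɔhiɹimiʔɔʒɔʔɔ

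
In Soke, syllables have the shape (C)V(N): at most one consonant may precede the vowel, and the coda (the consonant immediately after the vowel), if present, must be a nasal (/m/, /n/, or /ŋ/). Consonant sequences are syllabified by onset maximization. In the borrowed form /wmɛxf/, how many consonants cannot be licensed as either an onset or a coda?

3

Syllabifying with onset maximization leaves /w/, /x/, /f/ stranded (only a nasal (/m/, /n/, or /ŋ/) is licensed in coda position; onsets are limited to one consonant).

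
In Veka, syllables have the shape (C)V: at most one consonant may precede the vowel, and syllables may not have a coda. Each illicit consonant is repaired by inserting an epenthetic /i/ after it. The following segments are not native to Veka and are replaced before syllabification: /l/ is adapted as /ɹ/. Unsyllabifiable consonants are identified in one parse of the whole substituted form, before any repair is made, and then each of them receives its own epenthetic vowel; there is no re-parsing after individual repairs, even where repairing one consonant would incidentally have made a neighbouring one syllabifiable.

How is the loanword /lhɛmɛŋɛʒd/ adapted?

ɹihɛmɛŋɛʒidi

Substitution: /l/ → /ɹ/, giving /ɹhɛmɛŋɛʒd/.
The consonants /ɹ/, /ʒ/, /d/ cannot be parsed into a legal (C)V syllable (no codas are permitted; onsets are limited to one consonant).
Epenthesis after each stranded consonant: /ɹ/ → /ɹi/, /ʒ/ → /ʒi/, /d/ → /di/.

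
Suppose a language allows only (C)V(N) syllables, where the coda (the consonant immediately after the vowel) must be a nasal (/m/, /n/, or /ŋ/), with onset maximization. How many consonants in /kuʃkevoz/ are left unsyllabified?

2

Under (C)V(N), the unsyllabifiable consonants are /ʃ/, /z/ (only a nasal (/m/, /n/, or /ŋ/) is licensed in coda position; onsets are limited to one consonant).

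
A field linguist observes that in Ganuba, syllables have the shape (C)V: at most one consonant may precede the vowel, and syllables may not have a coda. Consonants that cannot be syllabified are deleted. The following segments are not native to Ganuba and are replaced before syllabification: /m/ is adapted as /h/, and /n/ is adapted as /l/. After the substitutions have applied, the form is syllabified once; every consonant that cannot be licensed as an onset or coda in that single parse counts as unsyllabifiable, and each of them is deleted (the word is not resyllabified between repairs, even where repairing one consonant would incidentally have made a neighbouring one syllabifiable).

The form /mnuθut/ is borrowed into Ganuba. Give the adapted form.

luθu

Substitution: /m/ → /h/, /n/ → /l/, giving /hluθut/.
Syllabifying with onset maximization leaves /h/, /t/ stranded (no codas are permitted; onsets are limited to one consonant).
Each unlicensed consonant is deleted: /h/, /t/.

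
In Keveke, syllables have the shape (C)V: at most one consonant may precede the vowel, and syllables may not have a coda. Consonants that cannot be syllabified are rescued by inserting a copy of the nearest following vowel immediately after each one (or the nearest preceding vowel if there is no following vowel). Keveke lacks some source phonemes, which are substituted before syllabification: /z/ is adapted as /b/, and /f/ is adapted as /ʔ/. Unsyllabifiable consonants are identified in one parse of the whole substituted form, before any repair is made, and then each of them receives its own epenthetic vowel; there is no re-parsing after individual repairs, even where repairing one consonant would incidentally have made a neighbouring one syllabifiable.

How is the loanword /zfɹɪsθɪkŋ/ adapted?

bɪʔɪɹɪsɪθɪkɪŋɪ

Substitution: /z/ → /b/, /f/ → /ʔ/, giving /bʔɹɪsθɪkŋ/.
Syllabifying with onset maximization leaves /b/, /ʔ/, /s/, /k/, /ŋ/ stranded (no codas are permitted; onsets are limited to one consonant).
Each unlicensed consonant becomes the onset of a new syllable: /b/ → /bɪ/, /ʔ/ → /ʔɪ/, /s/ → /sɪ/, /k/ → /kɪ/, /ŋ/ → /ŋɪ/.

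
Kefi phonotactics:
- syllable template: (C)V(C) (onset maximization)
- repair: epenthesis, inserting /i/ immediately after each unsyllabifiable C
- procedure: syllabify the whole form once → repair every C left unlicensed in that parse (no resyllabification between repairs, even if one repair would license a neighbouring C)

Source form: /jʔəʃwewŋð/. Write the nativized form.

jiʔəʃwewŋiði

Under (C)V(C), the unsyllabifiable consonants are /j/, /ŋ/, /ð/ (at most one coda consonant is licensed; onsets are limited to one consonant).
Each unlicensed consonant becomes the onset of a new syllable: /j/ → /ji/, /ŋ/ → /ŋi/, /ð/ → /ði/.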